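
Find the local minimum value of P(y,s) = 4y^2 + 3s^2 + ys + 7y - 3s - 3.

∂P/∂y = 8y + s + 7 = 0 and ∂P/∂s = y + 6s - 3 = 0, so (y, s) = (-45/47, 31/47).
The Hessian has P_{yy} = 8, P_{ss} = 6, P_{ys} = 1, giving D = 47 > 0 with P_{yy} > 0, so the point is a local minimum.
P(-45/47, 31/47) = -345/47.

-345/47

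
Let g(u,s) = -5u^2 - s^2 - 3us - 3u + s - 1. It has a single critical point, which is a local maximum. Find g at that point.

∂g/∂u = -10u - 3s - 3 = 0 and ∂g/∂s = -3u - 2s + 1 = 0, so (u, s) = (-9/11, 19/11).
The Hessian has g_{uu} = -10, g_{ss} = -2, g_{us} = -3, giving D = 11 > 0 with g_{uu} < 0, so the point is a local maximum.
g(-9/11, 19/11) = 12/11.

12/11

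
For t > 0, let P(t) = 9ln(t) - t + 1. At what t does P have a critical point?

9

P'(t) = 9/t − 1 = 0 gives t = 9.
P''(t) = -9/t², which is negative for t > 0, so this is a local maximum.
P(9) = 9·ln(9) - 9 + 1 ≈ 11.7750.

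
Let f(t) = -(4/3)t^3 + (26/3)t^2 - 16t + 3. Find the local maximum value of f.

-3

f'(t) = -4t^2 + (52/3)t - 16 = 0 at t = 4/3, 3.
Second-derivative test with f''(t) = -8t + 52/3: f''(4/3) = 20/3 > 0 ⇒ local minimum; f''(3) = -20/3 < 0 ⇒ local maximum.
The local maximum is f(3) = -3.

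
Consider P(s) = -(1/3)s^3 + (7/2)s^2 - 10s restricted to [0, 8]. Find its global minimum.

The derivative is -s^2 + 7s - 10, which vanishes at s = 2 and s = 5.
Evaluating at the critical points and endpoints: P(0) = 0,  P(2) = -26/3,  P(5) = -25/6,  P(8) = -80/3.
Hence the absolute minimum is -80/3 at s = 8.

-80/3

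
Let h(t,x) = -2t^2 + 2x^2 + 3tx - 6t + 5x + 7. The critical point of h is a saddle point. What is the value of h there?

287/25

∂h/∂t = -4t + 3x - 6 = 0 and ∂h/∂x = 3t + 4x + 5 = 0, so (t, x) = (-39/25, -2/25).
The Hessian has h_{tt} = -4, h_{xx} = 4, h_{tx} = 3, giving D = -25 < 0, so the point is a saddle point.
h(-39/25, -2/25) = 287/25.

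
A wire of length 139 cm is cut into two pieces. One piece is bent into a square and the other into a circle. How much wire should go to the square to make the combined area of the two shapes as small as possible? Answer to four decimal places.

Let x be the length used for the square. Square side x/4; circle radius (139−x)/(2π).
A(x) = (x/4)² + π·((139−x)/(2π))² = x²/16 + (139−x)²/(4π) for 0 ≤ x ≤ 139. A'(x) = x/8 − (139−x)/(2π) = 0 gives x = 4·139/(π+4) ≈ 77.8538.
A'' = 1/8 + 1/(2π) > 0, so this gives the minimum combined area; x ≈ 77.8538 cm to the square.

77.8538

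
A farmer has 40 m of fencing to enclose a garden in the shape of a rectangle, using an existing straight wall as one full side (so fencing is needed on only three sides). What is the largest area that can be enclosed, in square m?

Let the sides perpendicular to the wall have length x and the parallel side y, so 2x + y = 40 and the area is A = xy = x(40 − 2x).
A'(x) = 40 − 4x = 0 gives x = 10, and A''(x) = −4 < 0 confirms a maximum.
Then y = 40 − 2·10 = 20 and A = 200.

200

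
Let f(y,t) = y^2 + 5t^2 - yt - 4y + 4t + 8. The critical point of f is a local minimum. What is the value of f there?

72/19

∂f/∂y = 2y - t - 4 = 0 and ∂f/∂t = -y + 10t + 4 = 0, so (y, t) = (36/19, -4/19).
The Hessian has f_{yy} = 2, f_{tt} = 10, f_{yt} = -1, giving D = 19 > 0 with f_{yy} > 0, so the point is a local minimum.
f(36/19, -4/19) = 72/19.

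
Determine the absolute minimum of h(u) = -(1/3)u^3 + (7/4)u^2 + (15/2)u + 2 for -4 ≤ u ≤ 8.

-67/16

h'(u) = -u^2 + (7/2)u + 15/2, which vanishes at u = -3/2 and u = 5.
Evaluating at the critical points and endpoints: h(-4) = 64/3; h(-3/2) = -67/16; h(5) = 499/12; h(8) = 10/3.
The minimum over the interval is -67/16, attained at u = -3/2.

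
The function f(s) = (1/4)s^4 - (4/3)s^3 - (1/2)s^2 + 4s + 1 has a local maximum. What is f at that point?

41/12

Critical points: f'(s) = s^3 - 4s^2 - s + 4 vanishes at s = -1, 1, 4.
Second-derivative test with f''(s) = 3s^2 - 8s - 1: f''(-1) = 10 > 0 ⇒ local minimum; f''(1) = -6 < 0 ⇒ local maximum; f''(4) = 15 > 0 ⇒ local minimum.
The local maximum is f(1) = 41/12.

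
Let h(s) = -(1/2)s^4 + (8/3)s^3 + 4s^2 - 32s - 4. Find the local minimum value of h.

-116/3

Critical points: h'(s) = -2s^3 + 8s^2 + 8s - 32 vanishes at s = -2, 2, 4.
h''(s) = -6s^2 + 16s + 8. h''(-2) = -48 < 0 ⇒ local maximum; h''(2) = 16 > 0 ⇒ local minimum; h''(4) = -24 < 0 ⇒ local maximum.
Thus h has its local minimum at s = 2, with value -116/3.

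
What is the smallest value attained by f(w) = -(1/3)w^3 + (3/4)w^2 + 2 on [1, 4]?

-22/3

Differentiating, f'(w) = -w^2 + (3/2)w; whose only zero in [1, 4] is w = 3/2.
Compare values at every candidate in [1, 4]: f(1) = 29/12,  f(3/2) = 41/16,  f(4) = -22/3.
The minimum over the interval is -22/3, attained at w = 4.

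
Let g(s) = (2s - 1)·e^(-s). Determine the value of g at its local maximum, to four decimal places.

Differentiating with the product rule gives g'(s) = (-2s + 3)·e^(-s). Since e^(-s) > 0, the only critical point is s = 3/2.
g''(3/2) has the same sign as -2 < 0, so this is a local maximum.
g(3/2) = (2)·e^(-3/2) ≈ 0.4463.

0.4463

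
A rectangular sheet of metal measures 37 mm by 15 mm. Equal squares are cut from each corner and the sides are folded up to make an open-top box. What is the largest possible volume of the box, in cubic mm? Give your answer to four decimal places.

With cut size x, the volume is V(x) = x(37 − 2x)(15 − 2x) for 0 < x < 7.5.
V'(x) = 12x^2 − 208x + 555. Setting V'(x) = 0 gives x ≈ 3.2944 (the root in (0, 7.5)).
V''(x) = 24x − 208 is negative there, so this is the maximum; V ≈ 842.6900.

842.6900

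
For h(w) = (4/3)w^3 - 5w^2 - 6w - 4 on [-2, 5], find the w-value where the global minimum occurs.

3

h'(w) = 4w^2 - 10w - 6, which vanishes at w = -1/2 and w = 3.
Evaluating at the critical points and endpoints: h(-2) = -68/3,  h(-1/2) = -29/12,  h(3) = -31,  h(5) = 23/3.
So the minimum is h(3) = -31.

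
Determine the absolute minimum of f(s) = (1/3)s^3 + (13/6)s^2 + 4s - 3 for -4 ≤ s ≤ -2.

-17/3

f'(s) = s^2 + (13/3)s + 4, whose only zero in [-4, -2] is s = -3.
Compare values at every candidate in [-4, -2]: f(-4) = -17/3,  f(-3) = -9/2,  f(-2) = -5.
The minimum over the interval is -17/3, attained at s = -4.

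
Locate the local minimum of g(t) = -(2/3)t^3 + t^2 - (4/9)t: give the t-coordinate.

g'(t) = -2t^2 + 2t - 4/9 = 0 at t = 1/3, 2/3.
g''(t) = -4t + 2. g''(1/3) = 2/3 > 0 ⇒ local minimum; g''(2/3) = -2/3 < 0 ⇒ local maximum.
So the local minimum value is g(1/3) = -5/81.

1/3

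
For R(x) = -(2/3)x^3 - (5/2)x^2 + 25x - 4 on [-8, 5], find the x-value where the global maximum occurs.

5/2

R'(x) = -2x^2 - 5x + 25, which vanishes at x = -5 and x = 5/2.
Compare values at every candidate in [-8, 5]: R(-8) = -68/3,  R(-5) = -649/6,  R(5/2) = 779/24,  R(5) = -149/6.
So the maximum is R(5/2) = 779/24.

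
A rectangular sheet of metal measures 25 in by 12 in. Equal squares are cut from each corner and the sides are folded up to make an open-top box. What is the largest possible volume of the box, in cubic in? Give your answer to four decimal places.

350.1428

With cut size x, the volume is V(x) = x(25 − 2x)(12 − 2x) for 0 < x < 6.
V'(x) = 12x^2 − 148x + 300. Setting V'(x) = 0 gives x ≈ 2.5573 (the root in (0, 6)).
V''(x) = 24x − 148 is negative there, so this is the maximum; V ≈ 350.1428.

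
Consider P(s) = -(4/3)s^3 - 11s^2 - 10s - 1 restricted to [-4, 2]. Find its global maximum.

P'(s) = -4s^2 - 22s - 10, whose only zero in [-4, 2] is s = -1/2.
Evaluating at the critical points and endpoints: P(-4) = -155/3; P(-1/2) = 17/12; P(2) = -227/3.
The maximum over the interval is 17/12, attained at s = -1/2.

17/12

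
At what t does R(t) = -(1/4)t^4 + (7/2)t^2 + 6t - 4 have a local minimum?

Critical points: R'(t) = -t^3 + 7t + 6 vanishes at t = -2, -1, 3.
R''(t) = -3t^2 + 7. R''(-2) = -5 < 0 ⇒ local maximum; R''(-1) = 4 > 0 ⇒ local minimum; R''(3) = -20 < 0 ⇒ local maximum.
The local minimum is R(-1) = -27/4.

-1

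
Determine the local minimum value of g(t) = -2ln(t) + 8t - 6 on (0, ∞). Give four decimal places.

-1.2274

g'(t) = -2/t + 8 = 0 gives t = 1/4.
g''(t) = 2/t², which is positive for t > 0, so this is a local minimum.
g(1/4) = -2·ln(1/4) + 2 - 6 ≈ -1.2274.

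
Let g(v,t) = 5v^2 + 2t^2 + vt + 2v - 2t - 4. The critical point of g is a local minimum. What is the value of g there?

-188/39

∂g/∂v = 10v + t + 2 = 0 and ∂g/∂t = v + 4t - 2 = 0, so (v, t) = (-10/39, 22/39).
The Hessian has g_{vv} = 10, g_{tt} = 4, g_{vt} = 1, giving D = 39 > 0 with g_{vv} > 0, so the point is a local minimum.
g(-10/39, 22/39) = -188/39.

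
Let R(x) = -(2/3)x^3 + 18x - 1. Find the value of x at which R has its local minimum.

R'(x) = -2x^2 + 18. Setting R'(x) = 0 gives x ∈ {-3, 3}.
R''(x) = -4x. R''(-3) = 12 > 0 ⇒ local minimum; R''(3) = -12 < 0 ⇒ local maximum.
So the local minimum value is R(-3) = -37.

-3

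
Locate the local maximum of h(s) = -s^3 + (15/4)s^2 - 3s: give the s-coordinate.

Critical points: h'(s) = -3s^2 + (15/2)s - 3 vanishes at s = 1/2, 2.
h''(s) = -6s + 15/2. h''(1/2) = 9/2 > 0 ⇒ local minimum; h''(2) = -9/2 < 0 ⇒ local maximum.
So the local maximum value is h(2) = 1.

2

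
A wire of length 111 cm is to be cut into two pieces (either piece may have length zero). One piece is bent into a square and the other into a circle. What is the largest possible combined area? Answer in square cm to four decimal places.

980.4740

Let x be the length used for the square. Square side x/4; circle radius (111−x)/(2π).
A(x) = (x/4)² + π·((111−x)/(2π))² = x²/16 + (111−x)²/(4π) for 0 ≤ x ≤ 111. A'(x) = x/8 − (111−x)/(2π) = 0 gives x = 4·111/(π+4) ≈ 62.1710.
A'' > 0, so the interior critical point is a minimum; the maximum is at an endpoint. A(0) = 980.4740 and A(111) = 770.0625, so the largest area is 980.4740.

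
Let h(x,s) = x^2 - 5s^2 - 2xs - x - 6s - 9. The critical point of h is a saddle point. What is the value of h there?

-173/24

∂h/∂x = 2x - 2s - 1 = 0 and ∂h/∂s = -2x - 10s - 6 = 0, so (x, s) = (-1/12, -7/12).
The Hessian has h_{xx} = 2, h_{ss} = -10, h_{xs} = -2, giving D = -24 < 0, so the point is a saddle point.
h(-1/12, -7/12) = -173/24.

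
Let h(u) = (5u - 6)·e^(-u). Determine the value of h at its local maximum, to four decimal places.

By the product rule, h'(u) = (-5u + 11)·e^(-u). Since e^(-u) > 0, the only critical point is u = 11/5.
h''(11/5) has the same sign as -5 < 0, so this is a local maximum.
h(11/5) = (5)·e^(-11/5) ≈ 0.5540.

0.5540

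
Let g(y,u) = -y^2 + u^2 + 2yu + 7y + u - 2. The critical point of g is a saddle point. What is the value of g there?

9/4

∂g/∂y = -2y + 2u + 7 = 0 and ∂g/∂u = 2y + 2u + 1 = 0, so (y, u) = (3/2, -2).
The Hessian has g_{yy} = -2, g_{uu} = 2, g_{yu} = 2, giving D = -8 < 0, so the point is a saddle point.
g(3/2, -2) = 9/4.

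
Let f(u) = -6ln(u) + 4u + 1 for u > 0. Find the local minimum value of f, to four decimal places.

4.5672

f'(u) = -6/u + 4 = 0 gives u = 3/2.
f''(u) = 6/u², which is positive for u > 0, so this is a local minimum.
f(3/2) = -6·ln(3/2) + 6 + 1 ≈ 4.5672.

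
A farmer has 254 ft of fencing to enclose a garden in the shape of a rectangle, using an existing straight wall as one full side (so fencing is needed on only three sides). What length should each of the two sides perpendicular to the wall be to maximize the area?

Let the sides perpendicular to the wall have length x and the parallel side y, so 2x + y = 254 and the area is A = xy = x(254 − 2x).
A'(x) = 254 − 4x = 0 gives x = 127/2, and A''(x) = −4 < 0 confirms a maximum.
Then y = 254 − 2·127/2 = 127 and A = 16129/2.

127/2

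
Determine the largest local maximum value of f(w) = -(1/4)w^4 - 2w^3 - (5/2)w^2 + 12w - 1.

f'(w) = -w^3 - 6w^2 - 5w + 12 = 0 at w = -4, -3, 1.
f''(w) = -3w^2 - 12w - 5. f''(-4) = -5 < 0 ⇒ local maximum; f''(-3) = 4 > 0 ⇒ local minimum; f''(1) = -20 < 0 ⇒ local maximum.
Thus f has its largest local maximum at w = 1, with value 25/4.

25/4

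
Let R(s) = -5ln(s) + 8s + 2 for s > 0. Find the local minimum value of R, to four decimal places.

9.3500

R'(s) = -5/s + 8 = 0 gives s = 5/8.
R''(s) = 5/s², which is positive for s > 0, so this is a local minimum.
R(5/8) = -5·ln(5/8) + 5 + 2 ≈ 9.3500.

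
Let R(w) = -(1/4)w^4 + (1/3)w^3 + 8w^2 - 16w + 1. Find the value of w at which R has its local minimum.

1

Critical points: R'(w) = -w^3 + w^2 + 16w - 16 vanishes at w = -4, 1, 4.
R''(w) = -3w^2 + 2w + 16. R''(-4) = -40 < 0 ⇒ local maximum; R''(1) = 15 > 0 ⇒ local minimum; R''(4) = -24 < 0 ⇒ local maximum.
So the local minimum value is R(1) = -83/12.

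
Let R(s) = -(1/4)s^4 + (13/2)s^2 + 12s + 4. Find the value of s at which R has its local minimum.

Critical points: R'(s) = -s^3 + 13s + 12 vanishes at s = -3, -1, 4.
Second-derivative test with R''(s) = -3s^2 + 13: R''(-3) = -14 < 0 ⇒ local maximum; R''(-1) = 10 > 0 ⇒ local minimum; R''(4) = -35 < 0 ⇒ local maximum.
Thus R has its local minimum at s = -1, with value -7/4.

-1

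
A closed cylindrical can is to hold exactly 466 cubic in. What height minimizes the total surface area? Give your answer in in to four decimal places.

With radius r and height h, πr²h = 466 so h = 466/(πr²), and S(r) = 2πr² + 2πrh = 2πr² + 2·466/r.
S'(r) = 4πr − 2·466/r² = 0 ⇒ r³ = 466/(2π), so r ≈ 4.2015 and h = 2r ≈ 8.4030.
S''(r) = 4π + 4·466/r³ > 0, so this is the minimum; S ≈ 332.7401.

8.4030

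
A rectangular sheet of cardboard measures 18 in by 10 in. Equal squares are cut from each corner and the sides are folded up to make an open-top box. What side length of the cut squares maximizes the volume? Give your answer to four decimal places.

With cut size x, the volume is V(x) = x(18 − 2x)(10 − 2x) for 0 < x < 5.
V'(x) = 12x^2 − 112x + 180. Setting V'(x) = 0 gives x ≈ 2.0633 (the root in (0, 5)).
V''(x) = 24x − 112 is negative there, so this is the maximum; V ≈ 168.1260.

2.0633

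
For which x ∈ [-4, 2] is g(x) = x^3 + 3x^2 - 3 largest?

2

g'(x) = 3x^2 + 6x, which vanishes at x = -2 and x = 0.
Compare values at every candidate in [-4, 2]: g(-4) = -19; g(-2) = 1; g(0) = -3; g(2) = 17.
So the maximum is g(2) = 17.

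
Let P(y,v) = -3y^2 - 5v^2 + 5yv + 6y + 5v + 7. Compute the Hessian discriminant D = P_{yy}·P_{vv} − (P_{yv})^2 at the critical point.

∂P/∂y = -6y + 5v + 6 = 0 and ∂P/∂v = 5y - 10v + 5 = 0, so (y, v) = (17/7, 12/7).
The Hessian has P_{yy} = -6, P_{vv} = -10, P_{yv} = 5, giving D = 35 > 0 with P_{yy} < 0, so the point is a local maximum.
D = (-6)·(-10) − (5)^2 = 35.

35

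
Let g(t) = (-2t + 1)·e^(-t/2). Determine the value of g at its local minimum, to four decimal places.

Differentiating with the product rule gives g'(t) = (t - 5/2)·e^(-t/2). Since e^(-t/2) > 0, the only critical point is t = 5/2.
g''(5/2) has the same sign as 1 > 0, so this is a local minimum.
g(5/2) = (-4)·e^(-5/4) ≈ -1.1460.

-1.1460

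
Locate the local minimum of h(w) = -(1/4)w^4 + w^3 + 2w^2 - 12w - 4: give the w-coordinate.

Critical points: h'(w) = -w^3 + 3w^2 + 4w - 12 vanishes at w = -2, 2, 3.
Since h''(w) = -3w^2 + 6w + 4, we get h''(-2) = -20 < 0 ⇒ local maximum; h''(2) = 4 > 0 ⇒ local minimum; h''(3) = -5 < 0 ⇒ local maximum.
Thus h has its local minimum at w = 2, with value -16.

2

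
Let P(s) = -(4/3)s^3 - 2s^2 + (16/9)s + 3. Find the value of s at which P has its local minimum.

P'(s) = -4s^2 - 4s + 16/9 = 0 at s = -4/3, 1/3.
Second-derivative test with P''(s) = -8s - 4: P''(-4/3) = 20/3 > 0 ⇒ local minimum; P''(1/3) = -20/3 < 0 ⇒ local maximum.
Thus P has its local minimum at s = -4/3, with value 19/81.

-4/3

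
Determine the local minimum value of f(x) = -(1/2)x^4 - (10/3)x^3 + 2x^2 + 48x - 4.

-161/2

f'(x) = -2x^3 - 10x^2 + 4x + 48. Setting f'(x) = 0 gives x ∈ {-4, -3, 2}.
Since f''(x) = -6x^2 - 20x + 4, we get f''(-4) = -12 < 0 ⇒ local maximum; f''(-3) = 10 > 0 ⇒ local minimum; f''(2) = -60 < 0 ⇒ local maximum.
The local minimum is f(-3) = -161/2.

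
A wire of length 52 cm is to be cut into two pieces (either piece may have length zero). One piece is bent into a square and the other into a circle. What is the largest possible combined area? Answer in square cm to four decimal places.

Let x be the length used for the square. Square side x/4; circle radius (52−x)/(2π).
A(x) = (x/4)² + π·((52−x)/(2π))² = x²/16 + (52−x)²/(4π) for 0 ≤ x ≤ 52. A'(x) = x/8 − (52−x)/(2π) = 0 gives x = 4·52/(π+4) ≈ 29.1252.
A'' > 0, so the interior critical point is a minimum; the maximum is at an endpoint. A(0) = 215.1775 and A(52) = 169.0000, so the largest area is 215.1775.

215.1775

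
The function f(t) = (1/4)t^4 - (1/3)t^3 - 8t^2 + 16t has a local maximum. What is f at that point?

Critical points: f'(t) = t^3 - t^2 - 16t + 16 vanishes at t = -4, 1, 4.
Second-derivative test with f''(t) = 3t^2 - 2t - 16: f''(-4) = 40 > 0 ⇒ local minimum; f''(1) = -15 < 0 ⇒ local maximum; f''(4) = 24 > 0 ⇒ local minimum.
So the local maximum value is f(1) = 95/12.

95/12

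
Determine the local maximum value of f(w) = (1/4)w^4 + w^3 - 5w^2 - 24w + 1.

f'(w) = w^3 + 3w^2 - 10w - 24. Setting f'(w) = 0 gives w ∈ {-4, -2, 3}.
f''(w) = 3w^2 + 6w - 10. f''(-4) = 14 > 0 ⇒ local minimum; f''(-2) = -10 < 0 ⇒ local maximum; f''(3) = 35 > 0 ⇒ local minimum.
The local maximum is f(-2) = 25.

25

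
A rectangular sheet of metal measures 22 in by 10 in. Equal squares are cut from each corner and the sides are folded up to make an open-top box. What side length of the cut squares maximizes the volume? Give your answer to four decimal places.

2.1535

With cut size x, the volume is V(x) = x(22 − 2x)(10 − 2x) for 0 < x < 5.
V'(x) = 12x^2 − 128x + 220. Setting V'(x) = 0 gives x ≈ 2.1535 (the root in (0, 5)).
V''(x) = 24x − 128 is negative there, so this is the maximum; V ≈ 216.9140.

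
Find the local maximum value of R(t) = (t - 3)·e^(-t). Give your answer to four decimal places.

By the product rule, R'(t) = (-t + 4)·e^(-t). Since e^(-t) > 0, the only critical point is t = 4.
R''(4) has the same sign as -1 < 0, so this is a local maximum.
R(4) = (1)·e^(-4) ≈ 0.0183.

0.0183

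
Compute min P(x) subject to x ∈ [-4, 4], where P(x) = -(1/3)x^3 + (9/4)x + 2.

-31/3

P'(x) = -x^2 + 9/4, which vanishes at x = -3/2 and x = 3/2.
Candidates: P(-4) = 43/3,  P(-3/2) = -1/4,  P(3/2) = 17/4,  P(4) = -31/3.
The minimum over the interval is -31/3, attained at x = 4.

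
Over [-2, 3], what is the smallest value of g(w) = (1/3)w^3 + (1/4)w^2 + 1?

g'(w) = w^2 + (1/2)w, which vanishes at w = -1/2 and w = 0.
Compare values at every candidate in [-2, 3]: g(-2) = -2/3,  g(-1/2) = 49/48,  g(0) = 1,  g(3) = 49/4.
So the minimum is g(-2) = -2/3.

-2/3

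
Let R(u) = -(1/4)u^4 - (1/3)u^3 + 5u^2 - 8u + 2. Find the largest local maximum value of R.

214/3

Critical points: R'(u) = -u^3 - u^2 + 10u - 8 vanishes at u = -4, 1, 2.
Since R''(u) = -3u^2 - 2u + 10, we get R''(-4) = -30 < 0 ⇒ local maximum; R''(1) = 5 > 0 ⇒ local minimum; R''(2) = -6 < 0 ⇒ local maximum.
The largest local maximum is R(-4) = 214/3.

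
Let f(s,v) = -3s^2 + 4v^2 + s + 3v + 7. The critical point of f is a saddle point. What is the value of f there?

313/48

∂f/∂s = -6s + 1 = 0 and ∂f/∂v = 8v + 3 = 0, so (s, v) = (1/6, -3/8).
The Hessian has f_{ss} = -6, f_{vv} = 8, f_{sv} = 0, giving D = -48 < 0, so the point is a saddle point.
f(1/6, -3/8) = 313/48.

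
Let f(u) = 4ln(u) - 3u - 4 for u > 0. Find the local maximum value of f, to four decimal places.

f'(u) = 4/u − 3 = 0 gives u = 4/3.
f''(u) = -4/u², which is negative for u > 0, so this is a local maximum.
f(4/3) = 4·ln(4/3) - 4 - 4 ≈ -6.8493.

-6.8493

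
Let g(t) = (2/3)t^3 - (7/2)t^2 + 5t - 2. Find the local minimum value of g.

Critical points: g'(t) = 2t^2 - 7t + 5 vanishes at t = 1, 5/2.
g''(t) = 4t - 7. g''(1) = -3 < 0 ⇒ local maximum; g''(5/2) = 3 > 0 ⇒ local minimum.
So the local minimum value is g(5/2) = -23/24.

-23/24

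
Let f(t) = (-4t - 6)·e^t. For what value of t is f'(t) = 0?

-5/2

Differentiating with the product rule gives f'(t) = (-4t - 10)·e^t. Since e^t > 0, the only critical point is t = -5/2.
f''(-5/2) has the same sign as -4 < 0, so this is a local maximum.
f(-5/2) = (4)·e^(-5/2) ≈ 0.3283.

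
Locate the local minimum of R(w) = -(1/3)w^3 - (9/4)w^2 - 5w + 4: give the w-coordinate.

R'(w) = -w^2 - (9/2)w - 5. Setting R'(w) = 0 gives w ∈ {-5/2, -2}.
R''(w) = -2w - 9/2. R''(-5/2) = 1/2 > 0 ⇒ local minimum; R''(-2) = -1/2 < 0 ⇒ local maximum.
So the local minimum value is R(-5/2) = 367/48.

-5/2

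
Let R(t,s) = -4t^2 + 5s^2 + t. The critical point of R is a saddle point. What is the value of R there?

∂R/∂t = -8t + 1 = 0 and ∂R/∂s = 10s = 0, so (t, s) = (1/8, 0).
The Hessian has R_{tt} = -8, R_{ss} = 10, R_{ts} = 0, giving D = -80 < 0, so the point is a saddle point.
R(1/8, 0) = 1/16.

1/16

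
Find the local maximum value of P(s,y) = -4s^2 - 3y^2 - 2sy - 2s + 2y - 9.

-90/11

∂P/∂s = -8s - 2y - 2 = 0 and ∂P/∂y = -2s - 6y + 2 = 0, so (s, y) = (-4/11, 5/11).
The Hessian has P_{ss} = -8, P_{yy} = -6, P_{sy} = -2, giving D = 44 > 0 with P_{ss} < 0, so the point is a local maximum.
P(-4/11, 5/11) = -90/11.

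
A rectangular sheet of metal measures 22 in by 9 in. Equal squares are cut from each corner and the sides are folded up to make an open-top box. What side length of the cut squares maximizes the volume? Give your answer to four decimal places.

With cut size x, the volume is V(x) = x(22 − 2x)(9 − 2x) for 0 < x < 4.5.
V'(x) = 12x^2 − 124x + 198. Setting V'(x) = 0 gives x ≈ 1.9738 (the root in (0, 4.5)).
V''(x) = 24x − 124 is negative there, so this is the maximum; V ≈ 180.0262.

1.9738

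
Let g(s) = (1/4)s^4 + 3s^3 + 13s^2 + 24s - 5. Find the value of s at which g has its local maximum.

-3

g'(s) = s^3 + 9s^2 + 26s + 24 = 0 at s = -4, -3, -2.
Second-derivative test with g''(s) = 3s^2 + 18s + 26: g''(-4) = 2 > 0 ⇒ local minimum; g''(-3) = -1 < 0 ⇒ local maximum; g''(-2) = 2 > 0 ⇒ local minimum.
So the local maximum value is g(-3) = -83/4.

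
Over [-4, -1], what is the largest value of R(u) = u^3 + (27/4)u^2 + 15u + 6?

-13/4

The derivative is 3u^2 + (27/2)u + 15, which vanishes at u = -5/2 and u = -2.
Compare values at every candidate in [-4, -1]: R(-4) = -10; R(-5/2) = -79/16; R(-2) = -5; R(-1) = -13/4.
Hence the absolute maximum is -13/4 at u = -1.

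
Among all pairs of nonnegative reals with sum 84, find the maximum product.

1764

With x + y = 84, the product is P(x) = x(84 − x).
P'(x) = 84 − 2x = 0 gives x = 42; P'' = −2 < 0, so this is the maximum.
P = 42·42 = 1764.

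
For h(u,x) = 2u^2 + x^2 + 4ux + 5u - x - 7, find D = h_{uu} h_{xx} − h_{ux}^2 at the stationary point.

-8

∂h/∂u = 4u + 4x + 5 = 0 and ∂h/∂x = 4u + 2x - 1 = 0, so (u, x) = (7/4, -3).
The Hessian has h_{uu} = 4, h_{xx} = 2, h_{ux} = 4, giving D = -8 < 0, so the point is a saddle point.
D = (4)·(2) − (4)^2 = -8.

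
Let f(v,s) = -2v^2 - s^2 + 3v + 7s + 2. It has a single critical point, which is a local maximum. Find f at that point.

123/8

∂f/∂v = -4v + 3 = 0 and ∂f/∂s = -2s + 7 = 0, so (v, s) = (3/4, 7/2).
The Hessian has f_{vv} = -4, f_{ss} = -2, f_{vs} = 0, giving D = 8 > 0 with f_{vv} < 0, so the point is a local maximum.
f(3/4, 7/2) = 123/8.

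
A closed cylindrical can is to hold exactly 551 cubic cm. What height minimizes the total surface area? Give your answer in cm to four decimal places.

8.8856

With radius r and height h, πr²h = 551 so h = 551/(πr²), and S(r) = 2πr² + 2πrh = 2πr² + 2·551/r.
S'(r) = 4πr − 2·551/r² = 0 ⇒ r³ = 551/(2π), so r ≈ 4.4428 and h = 2r ≈ 8.8856.
S''(r) = 4π + 4·551/r³ > 0, so this is the minimum; S ≈ 372.0623.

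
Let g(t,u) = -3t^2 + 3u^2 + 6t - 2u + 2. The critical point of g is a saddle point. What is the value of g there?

14/3

∂g/∂t = -6t + 6 = 0 and ∂g/∂u = 6u - 2 = 0, so (t, u) = (1, 1/3).
The Hessian has g_{tt} = -6, g_{uu} = 6, g_{tu} = 0, giving D = -36 < 0, so the point is a saddle point.
g(1, 1/3) = 14/3.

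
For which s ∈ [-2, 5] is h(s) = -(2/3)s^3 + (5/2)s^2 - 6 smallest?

Differentiating, h'(s) = -2s^2 + 5s; which vanishes at s = 0 and s = 5/2.
Compare values at every candidate in [-2, 5]: h(-2) = 28/3; h(0) = -6; h(5/2) = -19/24; h(5) = -161/6.
Hence the absolute minimum is -161/6 at s = 5.

5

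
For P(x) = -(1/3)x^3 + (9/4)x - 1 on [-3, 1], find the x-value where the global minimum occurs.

-3/2

P'(x) = -x^2 + 9/4, whose only zero in [-3, 1] is x = -3/2.
Evaluating at the critical points and endpoints: P(-3) = 5/4; P(-3/2) = -13/4; P(1) = 11/12.
The minimum over the interval is -13/4, attained at x = -3/2.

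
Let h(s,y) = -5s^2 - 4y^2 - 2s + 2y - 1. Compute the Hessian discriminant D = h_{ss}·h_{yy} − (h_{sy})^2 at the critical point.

∂h/∂s = -10s - 2 = 0 and ∂h/∂y = -8y + 2 = 0, so (s, y) = (-1/5, 1/4).
The Hessian has h_{ss} = -10, h_{yy} = -8, h_{sy} = 0, giving D = 80 > 0 with h_{ss} < 0, so the point is a local maximum.
D = (-10)·(-8) − (0)^2 = 80.

80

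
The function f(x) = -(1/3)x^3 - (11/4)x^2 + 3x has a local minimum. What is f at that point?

-45

f'(x) = -x^2 - (11/2)x + 3 = 0 at x = -6, 1/2.
Second-derivative test with f''(x) = -2x - 11/2: f''(-6) = 13/2 > 0 ⇒ local minimum; f''(1/2) = -13/2 < 0 ⇒ local maximum.
So the local minimum value is f(-6) = -45.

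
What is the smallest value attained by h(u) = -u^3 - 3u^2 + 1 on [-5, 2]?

The derivative is -3u^2 - 6u, which vanishes at u = -2 and u = 0.
Candidates: h(-5) = 51,  h(-2) = -3,  h(0) = 1,  h(2) = -19.
The minimum over the interval is -19, attained at u = 2.

-19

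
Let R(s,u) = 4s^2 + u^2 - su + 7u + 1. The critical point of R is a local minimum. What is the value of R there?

∂R/∂s = 8s - u = 0 and ∂R/∂u = -s + 2u + 7 = 0, so (s, u) = (-7/15, -56/15).
The Hessian has R_{ss} = 8, R_{uu} = 2, R_{su} = -1, giving D = 15 > 0 with R_{ss} > 0, so the point is a local minimum.
R(-7/15, -56/15) = -181/15.

-181/15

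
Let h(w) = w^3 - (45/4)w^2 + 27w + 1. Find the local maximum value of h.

h'(w) = 3w^2 - (45/2)w + 27. Setting h'(w) = 0 gives w ∈ {3/2, 6}.
h''(w) = 6w - 45/2. h''(3/2) = -27/2 < 0 ⇒ local maximum; h''(6) = 27/2 > 0 ⇒ local minimum.
So the local maximum value is h(3/2) = 313/16.

313/16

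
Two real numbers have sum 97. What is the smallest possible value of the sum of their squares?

9409/2

With a + b = 97, a^2 + b^2 = a^2 + (97 − a)^2.
The derivative 2a − 2(97 − a) = 4a − 194 vanishes at a = 97/2; second derivative 4 > 0, a minimum.
The minimum is 2·(97/2)^2 = 9409/2.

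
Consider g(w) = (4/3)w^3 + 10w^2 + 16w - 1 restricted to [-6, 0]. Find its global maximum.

Differentiating, g'(w) = 4w^2 + 20w + 16; which vanishes at w = -4 and w = -1.
Compare values at every candidate in [-6, 0]: g(-6) = -25,  g(-4) = 29/3,  g(-1) = -25/3,  g(0) = -1.
The maximum over the interval is 29/3, attained at w = -4.

29/3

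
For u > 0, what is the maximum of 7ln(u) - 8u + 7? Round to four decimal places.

P'(u) = 7/u − 8 = 0 gives u = 7/8.
P''(u) = -7/u², which is negative for u > 0, so this is a local maximum.
P(7/8) = 7·ln(7/8) - 7 + 7 ≈ -0.9347.

-0.9347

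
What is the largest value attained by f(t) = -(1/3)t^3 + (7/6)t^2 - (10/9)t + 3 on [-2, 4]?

113/9

f'(t) = -t^2 + (7/3)t - 10/9, which vanishes at t = 2/3 and t = 5/3.
Evaluating at the critical points and endpoints: f(-2) = 113/9; f(2/3) = 217/81; f(5/3) = 461/162; f(4) = -37/9.
So the maximum is f(-2) = 113/9.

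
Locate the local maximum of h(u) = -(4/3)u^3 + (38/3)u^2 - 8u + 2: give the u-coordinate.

h'(u) = -4u^2 + (76/3)u - 8 = 0 at u = 1/3, 6.
h''(u) = -8u + 76/3. h''(1/3) = 68/3 > 0 ⇒ local minimum; h''(6) = -68/3 < 0 ⇒ local maximum.
The local maximum is h(6) = 122.

6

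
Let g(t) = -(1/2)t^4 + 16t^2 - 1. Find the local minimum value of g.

-1

g'(t) = -2t^3 + 32t. Setting g'(t) = 0 gives t ∈ {-4, 0, 4}.
g''(t) = -6t^2 + 32. g''(-4) = -64 < 0 ⇒ local maximum; g''(0) = 32 > 0 ⇒ local minimum; g''(4) = -64 < 0 ⇒ local maximum.
So the local minimum value is g(0) = -1.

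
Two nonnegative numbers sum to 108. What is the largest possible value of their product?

With x + y = 108, the product is P(x) = x(108 − x).
P'(x) = 108 − 2x = 0 gives x = 54; P'' = −2 < 0, so this is the maximum.
P = 54·54 = 2916.

2916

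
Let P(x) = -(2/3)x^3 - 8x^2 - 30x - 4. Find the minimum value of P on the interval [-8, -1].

56/3

P'(x) = -2x^2 - 16x - 30, which vanishes at x = -5 and x = -3.
Evaluating at the critical points and endpoints: P(-8) = 196/3; P(-5) = 88/3; P(-3) = 32; P(-1) = 56/3.
The minimum over the interval is 56/3, attained at x = -1.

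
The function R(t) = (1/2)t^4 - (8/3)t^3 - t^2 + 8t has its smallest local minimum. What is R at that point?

Critical points: R'(t) = 2t^3 - 8t^2 - 2t + 8 vanishes at t = -1, 1, 4.
R''(t) = 6t^2 - 16t - 2. R''(-1) = 20 > 0 ⇒ local minimum; R''(1) = -12 < 0 ⇒ local maximum; R''(4) = 30 > 0 ⇒ local minimum.
The smallest local minimum is R(4) = -80/3.

-80/3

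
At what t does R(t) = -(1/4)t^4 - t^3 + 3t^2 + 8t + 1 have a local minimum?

R'(t) = -t^3 - 3t^2 + 6t + 8 = 0 at t = -4, -1, 2.
R''(t) = -3t^2 - 6t + 6. R''(-4) = -18 < 0 ⇒ local maximum; R''(-1) = 9 > 0 ⇒ local minimum; R''(2) = -18 < 0 ⇒ local maximum.
Thus R has its local minimum at t = -1, with value -13/4.

-1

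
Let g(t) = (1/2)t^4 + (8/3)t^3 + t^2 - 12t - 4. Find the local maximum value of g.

32/3

Critical points: g'(t) = 2t^3 + 8t^2 + 2t - 12 vanishes at t = -3, -2, 1.
g''(t) = 6t^2 + 16t + 2. g''(-3) = 8 > 0 ⇒ local minimum; g''(-2) = -6 < 0 ⇒ local maximum; g''(1) = 24 > 0 ⇒ local minimum.
The local maximum is g(-2) = 32/3.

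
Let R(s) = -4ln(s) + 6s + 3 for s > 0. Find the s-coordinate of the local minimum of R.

R'(s) = -4/s + 6 = 0 gives s = 2/3.
R''(s) = 4/s², which is positive for s > 0, so this is a local minimum.
R(2/3) = -4·ln(2/3) + 4 + 3 ≈ 8.6219.

2/3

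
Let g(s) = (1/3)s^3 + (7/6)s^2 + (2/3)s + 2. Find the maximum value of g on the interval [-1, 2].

32/3

The derivative is s^2 + (7/3)s + 2/3, whose only zero in [-1, 2] is s = -1/3.
Candidates: g(-1) = 13/6; g(-1/3) = 307/162; g(2) = 32/3.
Hence the absolute maximum is 32/3 at s = 2.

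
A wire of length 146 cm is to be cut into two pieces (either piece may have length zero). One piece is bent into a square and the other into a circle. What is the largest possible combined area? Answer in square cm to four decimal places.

Let x be the length used for the square. Square side x/4; circle radius (146−x)/(2π).
A(x) = (x/4)² + π·((146−x)/(2π))² = x²/16 + (146−x)²/(4π) for 0 ≤ x ≤ 146. A'(x) = x/8 − (146−x)/(2π) = 0 gives x = 4·146/(π+4) ≈ 81.7745.
A'' > 0, so the interior critical point is a minimum; the maximum is at an endpoint. A(0) = 1696.2734 and A(146) = 1332.2500, so the largest area is 1696.2734.

1696.2734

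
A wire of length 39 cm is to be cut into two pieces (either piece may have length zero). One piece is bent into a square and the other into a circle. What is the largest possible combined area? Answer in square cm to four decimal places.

Let x be the length used for the square. Square side x/4; circle radius (39−x)/(2π).
A(x) = (x/4)² + π·((39−x)/(2π))² = x²/16 + (39−x)²/(4π) for 0 ≤ x ≤ 39. A'(x) = x/8 − (39−x)/(2π) = 0 gives x = 4·39/(π+4) ≈ 21.8439.
A'' > 0, so the interior critical point is a minimum; the maximum is at an endpoint. A(0) = 121.0373 and A(39) = 95.0625, so the largest area is 121.0373.

121.0373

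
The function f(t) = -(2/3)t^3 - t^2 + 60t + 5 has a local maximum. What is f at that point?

Critical points: f'(t) = -2t^2 - 2t + 60 vanishes at t = -6, 5.
Second-derivative test with f''(t) = -4t - 2: f''(-6) = 22 > 0 ⇒ local minimum; f''(5) = -22 < 0 ⇒ local maximum.
The local maximum is f(5) = 590/3.

590/3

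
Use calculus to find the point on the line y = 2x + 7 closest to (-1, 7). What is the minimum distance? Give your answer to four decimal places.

0.8944

Minimize D(x)^2 = (x + 1)^2 + (2x)^2.
d/dx[D^2] = 2(x + 1) + 2·2·(2x) = 0 ⇒ x = -1/5.
Then y = 33/5 and the distance is √(4/5) ≈ 0.8944.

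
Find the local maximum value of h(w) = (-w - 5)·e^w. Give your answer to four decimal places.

0.0025

By the product rule, h'(w) = (-w - 6)·e^w. Since e^w > 0, the only critical point is w = -6.
h''(-6) has the same sign as -1 < 0, so this is a local maximum.
h(-6) = (1)·e^(-6) ≈ 0.0025.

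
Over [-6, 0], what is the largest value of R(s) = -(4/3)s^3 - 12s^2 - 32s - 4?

44

The derivative is -4s^2 - 24s - 32, which vanishes at s = -4 and s = -2.
Compare values at every candidate in [-6, 0]: R(-6) = 44,  R(-4) = 52/3,  R(-2) = 68/3,  R(0) = -4.
So the maximum is R(-6) = 44.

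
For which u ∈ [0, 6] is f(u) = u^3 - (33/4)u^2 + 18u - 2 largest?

6

The derivative is 3u^2 - (33/2)u + 18, which vanishes at u = 3/2 and u = 4.
Candidates: f(0) = -2,  f(3/2) = 157/16,  f(4) = 2,  f(6) = 25.
The maximum over the interval is 25, attained at u = 6.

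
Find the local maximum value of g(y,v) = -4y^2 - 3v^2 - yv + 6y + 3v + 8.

502/47

∂g/∂y = -8y - v + 6 = 0 and ∂g/∂v = -y - 6v + 3 = 0, so (y, v) = (33/47, 18/47).
The Hessian has g_{yy} = -8, g_{vv} = -6, g_{yv} = -1, giving D = 47 > 0 with g_{yy} < 0, so the point is a local maximum.
g(33/47, 18/47) = 502/47.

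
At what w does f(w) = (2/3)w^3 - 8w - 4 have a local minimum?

f'(w) = 2w^2 - 8. Setting f'(w) = 0 gives w ∈ {-2, 2}.
Second-derivative test with f''(w) = 4w: f''(-2) = -8 < 0 ⇒ local maximum; f''(2) = 8 > 0 ⇒ local minimum.
The local minimum is f(2) = -44/3.

2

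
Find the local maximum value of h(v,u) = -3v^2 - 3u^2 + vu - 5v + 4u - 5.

∂h/∂v = -6v + u - 5 = 0 and ∂h/∂u = v - 6u + 4 = 0, so (v, u) = (-26/35, 19/35).
The Hessian has h_{vv} = -6, h_{uu} = -6, h_{vu} = 1, giving D = 35 > 0 with h_{vv} < 0, so the point is a local maximum.
h(-26/35, 19/35) = -72/35.

-72/35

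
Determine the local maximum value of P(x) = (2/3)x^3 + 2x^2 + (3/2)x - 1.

-1

P'(x) = 2x^2 + 4x + 3/2 = 0 at x = -3/2, -1/2.
P''(x) = 4x + 4. P''(-3/2) = -2 < 0 ⇒ local maximum; P''(-1/2) = 2 > 0 ⇒ local minimum.
Thus P has its local maximum at x = -3/2, with value -1.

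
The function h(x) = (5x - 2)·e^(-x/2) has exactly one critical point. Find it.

By the product rule, h'(x) = (-(5/2)x + 6)·e^(-x/2). Since e^(-x/2) > 0, the only critical point is x = 12/5.
h''(12/5) has the same sign as -5/2 < 0, so this is a local maximum.
h(12/5) = (10)·e^(-6/5) ≈ 3.0119.

12/5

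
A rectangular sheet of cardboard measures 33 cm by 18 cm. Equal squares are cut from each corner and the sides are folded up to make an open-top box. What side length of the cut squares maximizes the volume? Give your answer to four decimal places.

With cut size x, the volume is V(x) = x(33 − 2x)(18 − 2x) for 0 < x < 9.
V'(x) = 12x^2 − 204x + 594. Setting V'(x) = 0 gives x ≈ 3.7303 (the root in (0, 9)).
V''(x) = 24x − 204 is negative there, so this is the maximum; V ≈ 1004.0847.

3.7303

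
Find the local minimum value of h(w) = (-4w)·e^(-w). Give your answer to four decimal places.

Differentiating with the product rule gives h'(w) = (4w - 4)·e^(-w). Since e^(-w) > 0, the only critical point is w = 1.
h''(1) has the same sign as 4 > 0, so this is a local minimum.
h(1) = (-4)·e^(-1) ≈ -1.4715.

-1.4715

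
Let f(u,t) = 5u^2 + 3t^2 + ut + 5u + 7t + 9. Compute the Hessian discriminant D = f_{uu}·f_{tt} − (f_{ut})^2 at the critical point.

∂f/∂u = 10u + t + 5 = 0 and ∂f/∂t = u + 6t + 7 = 0, so (u, t) = (-23/59, -65/59).
The Hessian has f_{uu} = 10, f_{tt} = 6, f_{ut} = 1, giving D = 59 > 0 with f_{uu} > 0, so the point is a local minimum.
D = (10)·(6) − (1)^2 = 59.

59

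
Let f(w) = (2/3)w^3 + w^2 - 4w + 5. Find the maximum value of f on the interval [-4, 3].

Differentiating, f'(w) = 2w^2 + 2w - 4; which vanishes at w = -2 and w = 1.
Compare values at every candidate in [-4, 3]: f(-4) = -17/3; f(-2) = 35/3; f(1) = 8/3; f(3) = 20.
So the maximum is f(3) = 20.

20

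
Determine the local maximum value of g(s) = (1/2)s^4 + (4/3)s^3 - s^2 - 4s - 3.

g'(s) = 2s^3 + 4s^2 - 2s - 4 = 0 at s = -2, -1, 1.
Second-derivative test with g''(s) = 6s^2 + 8s - 2: g''(-2) = 6 > 0 ⇒ local minimum; g''(-1) = -4 < 0 ⇒ local maximum; g''(1) = 12 > 0 ⇒ local minimum.
Thus g has its local maximum at s = -1, with value -5/6.

-5/6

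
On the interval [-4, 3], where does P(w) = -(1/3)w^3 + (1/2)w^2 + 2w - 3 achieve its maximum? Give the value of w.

Differentiating, P'(w) = -w^2 + w + 2; which vanishes at w = -1 and w = 2.
Candidates: P(-4) = 55/3,  P(-1) = -25/6,  P(2) = 1/3,  P(3) = -3/2.
So the maximum is P(-4) = 55/3.

-4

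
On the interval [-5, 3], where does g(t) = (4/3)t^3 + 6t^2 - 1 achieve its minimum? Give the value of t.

-5

Differentiating, g'(t) = 4t^2 + 12t; which vanishes at t = -3 and t = 0.
Evaluating at the critical points and endpoints: g(-5) = -53/3, g(-3) = 17, g(0) = -1, g(3) = 89.
So the minimum is g(-5) = -53/3.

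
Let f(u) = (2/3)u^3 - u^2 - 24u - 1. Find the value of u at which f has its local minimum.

4

f'(u) = 2u^2 - 2u - 24 = 0 at u = -3, 4.
Since f''(u) = 4u - 2, we get f''(-3) = -14 < 0 ⇒ local maximum; f''(4) = 14 > 0 ⇒ local minimum.
So the local minimum value is f(4) = -211/3.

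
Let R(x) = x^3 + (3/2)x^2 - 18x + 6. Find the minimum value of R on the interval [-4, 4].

-16

R'(x) = 3x^2 + 3x - 18, which vanishes at x = -3 and x = 2.
Candidates: R(-4) = 38, R(-3) = 93/2, R(2) = -16, R(4) = 22.
Hence the absolute minimum is -16 at x = 2.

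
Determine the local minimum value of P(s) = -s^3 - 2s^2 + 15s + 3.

-33

P'(s) = -3s^2 - 4s + 15. Setting P'(s) = 0 gives s ∈ {-3, 5/3}.
P''(s) = -6s - 4. P''(-3) = 14 > 0 ⇒ local minimum; P''(5/3) = -14 < 0 ⇒ local maximum.
So the local minimum value is P(-3) = -33.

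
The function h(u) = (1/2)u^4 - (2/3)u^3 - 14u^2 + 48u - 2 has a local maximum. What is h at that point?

122/3

Critical points: h'(u) = 2u^3 - 2u^2 - 28u + 48 vanishes at u = -4, 2, 3.
h''(u) = 6u^2 - 4u - 28. h''(-4) = 84 > 0 ⇒ local minimum; h''(2) = -12 < 0 ⇒ local maximum; h''(3) = 14 > 0 ⇒ local minimum.
So the local maximum value is h(2) = 122/3.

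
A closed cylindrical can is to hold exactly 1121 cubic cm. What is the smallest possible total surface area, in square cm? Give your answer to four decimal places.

597.3813

With radius r and height h, πr²h = 1121 so h = 1121/(πr²), and S(r) = 2πr² + 2πrh = 2πr² + 2·1121/r.
S'(r) = 4πr − 2·1121/r² = 0 ⇒ r³ = 1121/(2π), so r ≈ 5.6296 and h = 2r ≈ 11.2591.
S''(r) = 4π + 4·1121/r³ > 0, so this is the minimum; S ≈ 597.3813.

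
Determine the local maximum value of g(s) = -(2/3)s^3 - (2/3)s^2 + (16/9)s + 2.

Critical points: g'(s) = -2s^2 - (4/3)s + 16/9 vanishes at s = -4/3, 2/3.
g''(s) = -4s - 4/3. g''(-4/3) = 4 > 0 ⇒ local minimum; g''(2/3) = -4 < 0 ⇒ local maximum.
The local maximum is g(2/3) = 218/81.

218/81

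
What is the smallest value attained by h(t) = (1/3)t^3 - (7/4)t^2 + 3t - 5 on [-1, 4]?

-121/12

Differentiating, h'(t) = t^2 - (7/2)t + 3; which vanishes at t = 3/2 and t = 2.
Compare values at every candidate in [-1, 4]: h(-1) = -121/12; h(3/2) = -53/16; h(2) = -10/3; h(4) = 1/3.
Hence the absolute minimum is -121/12 at t = -1.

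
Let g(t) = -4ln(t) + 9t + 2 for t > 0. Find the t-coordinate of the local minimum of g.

4/9

g'(t) = -4/t + 9 = 0 gives t = 4/9.
g''(t) = 4/t², which is positive for t > 0, so this is a local minimum.
g(4/9) = -4·ln(4/9) + 4 + 2 ≈ 9.2437.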